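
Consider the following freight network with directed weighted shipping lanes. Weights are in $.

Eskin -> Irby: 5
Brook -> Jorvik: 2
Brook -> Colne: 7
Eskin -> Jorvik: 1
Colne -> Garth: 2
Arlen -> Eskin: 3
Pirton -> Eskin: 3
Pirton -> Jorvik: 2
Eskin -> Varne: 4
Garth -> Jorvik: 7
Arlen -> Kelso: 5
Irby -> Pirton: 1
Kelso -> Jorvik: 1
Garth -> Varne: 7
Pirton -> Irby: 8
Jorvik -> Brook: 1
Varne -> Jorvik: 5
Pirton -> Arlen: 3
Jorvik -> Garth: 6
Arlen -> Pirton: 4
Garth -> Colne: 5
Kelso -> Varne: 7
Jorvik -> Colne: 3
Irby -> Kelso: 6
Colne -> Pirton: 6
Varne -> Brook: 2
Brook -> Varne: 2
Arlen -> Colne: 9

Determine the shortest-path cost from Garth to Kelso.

Compare a few routes:
Garth - Jorvik - Colne - Pirton - Arlen - Kelso: 7+3+6+3+5 = 24
Garth - Colne - Pirton - Arlen - Kelso: 5+6+3+5 = 19
Garth - Colne - Pirton - Irby - Kelso: 5+6+8+6 = 25
Garth - Colne - Pirton - Eskin - Irby - Kelso: 5+6+3+5+6 = 25
The minimum is $19 via Garth - Colne - Pirton - Arlen - Kelso.

$19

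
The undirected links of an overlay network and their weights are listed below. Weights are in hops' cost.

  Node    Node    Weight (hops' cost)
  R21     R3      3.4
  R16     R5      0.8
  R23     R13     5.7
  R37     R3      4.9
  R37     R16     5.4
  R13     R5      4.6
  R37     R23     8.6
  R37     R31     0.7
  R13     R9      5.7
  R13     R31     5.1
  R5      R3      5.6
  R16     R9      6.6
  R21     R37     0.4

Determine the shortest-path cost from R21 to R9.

Running Dijkstra from R21:
R21: 0
R37: 0.4  (via R21)
R31: 1.1  (via R37)
R3: 3.4  (via R21)
R16: 5.8  (via R37)
R13: 6.2  (via R31)
R5: 6.6  (via R16)
R23: 9  (via R37)
R9: 11.9  (via R13)
Shortest route: R21 → R37 → R31 → R13 → R9 = 11.9 hops' cost.

11.9 hops' cost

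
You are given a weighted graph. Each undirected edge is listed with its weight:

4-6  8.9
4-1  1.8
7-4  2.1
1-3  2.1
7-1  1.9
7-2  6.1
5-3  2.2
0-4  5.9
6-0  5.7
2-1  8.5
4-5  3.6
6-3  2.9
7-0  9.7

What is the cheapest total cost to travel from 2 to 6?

13

Settle nodes by increasing distance from 2:
2: 0
7: 6.1  (via 2)
1: 8  (via 7)
4: 8.2  (via 7)
3: 10.1  (via 1)
5: 11.8  (via 4)
6: 13  (via 3)
Shortest route: 2–7–1–3–6 = 13.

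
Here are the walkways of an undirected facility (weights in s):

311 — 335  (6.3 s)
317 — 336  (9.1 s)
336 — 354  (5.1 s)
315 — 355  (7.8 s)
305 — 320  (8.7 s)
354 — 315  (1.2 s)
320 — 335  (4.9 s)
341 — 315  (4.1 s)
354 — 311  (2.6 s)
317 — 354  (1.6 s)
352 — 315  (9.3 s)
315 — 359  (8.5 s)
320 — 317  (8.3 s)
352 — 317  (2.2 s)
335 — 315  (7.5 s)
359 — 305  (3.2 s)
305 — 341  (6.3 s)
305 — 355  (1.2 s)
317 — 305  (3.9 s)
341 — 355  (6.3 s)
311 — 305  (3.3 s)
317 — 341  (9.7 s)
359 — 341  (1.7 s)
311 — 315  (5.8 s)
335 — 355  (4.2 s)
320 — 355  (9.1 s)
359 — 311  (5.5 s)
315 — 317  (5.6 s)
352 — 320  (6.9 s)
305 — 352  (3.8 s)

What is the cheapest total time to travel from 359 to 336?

12.1 s

Candidate routes:
359–305–311–354–336: 3.2+3.3+2.6+5.1 = 14.2
359–311–354–336: 5.5+2.6+5.1 = 13.2
359–341–315–354–336: 1.7+4.1+1.2+5.1 = 12.1
359–305–317–354–336: 3.2+3.9+1.6+5.1 = 13.8
The minimum is 12.1 s via 359–341–315–354–336.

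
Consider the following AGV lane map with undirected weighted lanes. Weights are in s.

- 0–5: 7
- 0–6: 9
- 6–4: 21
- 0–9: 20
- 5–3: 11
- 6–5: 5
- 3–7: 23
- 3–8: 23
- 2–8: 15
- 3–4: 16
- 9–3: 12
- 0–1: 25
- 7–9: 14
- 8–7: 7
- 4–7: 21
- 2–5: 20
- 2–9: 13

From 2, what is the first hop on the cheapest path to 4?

9

Candidate routes:
2 - 9 - 3 - 4: 13+12+16 = 41
2 - 8 - 7 - 4: 15+7+21 = 43
Cheapest is 2 - 9 - 3 - 4 at 41 s.
So from 2 the first move is to 9.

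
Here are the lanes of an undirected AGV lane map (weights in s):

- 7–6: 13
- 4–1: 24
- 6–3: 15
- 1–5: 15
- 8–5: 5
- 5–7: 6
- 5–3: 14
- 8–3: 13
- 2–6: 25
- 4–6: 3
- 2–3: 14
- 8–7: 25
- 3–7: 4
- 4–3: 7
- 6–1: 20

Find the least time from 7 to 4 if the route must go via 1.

Shortest 7→1: 7–5–1 = 21
Best 1 to 4: 1–6–4 costing 23
Total via 1: 21 + 23 = 44 s.

44 s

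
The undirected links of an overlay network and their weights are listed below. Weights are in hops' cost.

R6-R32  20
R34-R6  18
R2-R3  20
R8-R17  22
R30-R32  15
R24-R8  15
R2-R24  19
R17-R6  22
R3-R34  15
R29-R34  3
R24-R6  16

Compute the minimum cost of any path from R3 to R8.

Shortest distances from R3:
R3: 0
R34: 15  (via R3)
R29: 18  (via R34)
R2: 20  (via R3)
R6: 33  (via R34)
R24: 39  (via R2)
R32: 53  (via R6)
R8: 54  (via R24)
Shortest route: R3–R2–R24–R8 = 54 hops' cost.

54 hops' cost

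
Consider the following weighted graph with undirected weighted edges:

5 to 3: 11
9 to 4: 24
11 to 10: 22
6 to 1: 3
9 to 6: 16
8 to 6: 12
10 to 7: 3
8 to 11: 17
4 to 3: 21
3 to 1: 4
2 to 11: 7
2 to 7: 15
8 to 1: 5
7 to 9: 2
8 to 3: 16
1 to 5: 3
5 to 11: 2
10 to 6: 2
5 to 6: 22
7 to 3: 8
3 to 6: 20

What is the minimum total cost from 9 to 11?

Running Dijkstra from 9:
9: 0
7: 2  (via 9)
10: 5  (via 7)
6: 7  (via 10)
1: 10  (via 6)
3: 10  (via 7)
5: 13  (via 1)
8: 15  (via 1)
11: 15  (via 5)
Shortest route: 9 → 7 → 10 → 6 → 1 → 5 → 11 = 15.

15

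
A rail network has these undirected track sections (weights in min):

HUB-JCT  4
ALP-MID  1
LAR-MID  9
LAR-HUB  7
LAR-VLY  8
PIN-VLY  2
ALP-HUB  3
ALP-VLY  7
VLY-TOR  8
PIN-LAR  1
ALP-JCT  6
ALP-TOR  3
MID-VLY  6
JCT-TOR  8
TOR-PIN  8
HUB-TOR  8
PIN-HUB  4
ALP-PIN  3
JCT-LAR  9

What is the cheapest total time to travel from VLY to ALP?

Settle nodes by increasing distance from VLY:
VLY: 0
PIN: 2  (via VLY)
LAR: 3  (via PIN)
ALP: 5  (via PIN)
Shortest route: VLY–PIN–ALP = 5 min.

5 min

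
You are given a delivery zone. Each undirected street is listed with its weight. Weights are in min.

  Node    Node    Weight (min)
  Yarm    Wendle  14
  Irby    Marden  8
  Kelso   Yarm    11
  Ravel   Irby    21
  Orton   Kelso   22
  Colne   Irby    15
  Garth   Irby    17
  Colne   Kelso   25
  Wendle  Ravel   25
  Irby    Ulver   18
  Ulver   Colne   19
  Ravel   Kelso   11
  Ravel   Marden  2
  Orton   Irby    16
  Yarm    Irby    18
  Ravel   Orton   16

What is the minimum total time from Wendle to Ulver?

50 min

Candidate routes:
Wendle - Ravel - Marden - Irby - Ulver: 25+2+8+18 = 53
Wendle - Yarm - Irby - Ulver: 14+18+18 = 50
The minimum is 50 min via Wendle - Yarm - Irby - Ulver.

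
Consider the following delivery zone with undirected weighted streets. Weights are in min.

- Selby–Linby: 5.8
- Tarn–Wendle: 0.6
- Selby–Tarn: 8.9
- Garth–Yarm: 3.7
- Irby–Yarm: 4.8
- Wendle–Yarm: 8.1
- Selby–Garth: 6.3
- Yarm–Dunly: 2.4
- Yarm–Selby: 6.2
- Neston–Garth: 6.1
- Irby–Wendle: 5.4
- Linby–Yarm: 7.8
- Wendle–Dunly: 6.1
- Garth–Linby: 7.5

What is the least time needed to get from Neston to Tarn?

Settle nodes by increasing distance from Neston:
Neston: 0
Garth: 6.1  (via Neston)
Yarm: 9.8  (via Garth)
Dunly: 12.2  (via Yarm)
Selby: 12.4  (via Garth)
Linby: 13.6  (via Garth)
Irby: 14.6  (via Yarm)
Wendle: 17.9  (via Yarm)
Tarn: 18.5  (via Wendle)
Shortest route: Neston → Garth → Yarm → Wendle → Tarn = 18.5 min.

18.5 min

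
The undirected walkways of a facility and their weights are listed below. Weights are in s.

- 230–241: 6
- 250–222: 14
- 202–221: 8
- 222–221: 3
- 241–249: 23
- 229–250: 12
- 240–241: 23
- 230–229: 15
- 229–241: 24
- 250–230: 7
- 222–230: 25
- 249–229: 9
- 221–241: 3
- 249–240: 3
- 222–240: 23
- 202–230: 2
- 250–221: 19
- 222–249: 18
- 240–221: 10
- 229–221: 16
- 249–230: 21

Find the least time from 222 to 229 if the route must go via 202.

Best 222 to 202: 222–221–202 costing 11
Shortest 202→229: 202–230–229 = 17
Total via 202: 11 + 17 = 28 s.

28 s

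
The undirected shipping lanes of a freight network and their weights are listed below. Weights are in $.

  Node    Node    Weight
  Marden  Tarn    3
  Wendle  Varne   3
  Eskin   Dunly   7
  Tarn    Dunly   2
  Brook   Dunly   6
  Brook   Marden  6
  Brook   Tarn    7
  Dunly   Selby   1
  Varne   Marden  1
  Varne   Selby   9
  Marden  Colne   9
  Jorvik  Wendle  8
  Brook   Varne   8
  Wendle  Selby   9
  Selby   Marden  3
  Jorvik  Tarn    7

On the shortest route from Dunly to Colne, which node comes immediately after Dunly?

Selby

Candidate routes:
Dunly - Tarn - Marden - Colne: 2+3+9 = 14
Dunly - Selby - Varne - Marden - Colne: 1+9+1+9 = 20
Dunly - Brook - Marden - Colne: 6+6+9 = 21
Dunly - Selby - Marden - Colne: 1+3+9 = 13
The minimum is $13 via Dunly - Selby - Marden - Colne.
So from Dunly the first move is to Selby.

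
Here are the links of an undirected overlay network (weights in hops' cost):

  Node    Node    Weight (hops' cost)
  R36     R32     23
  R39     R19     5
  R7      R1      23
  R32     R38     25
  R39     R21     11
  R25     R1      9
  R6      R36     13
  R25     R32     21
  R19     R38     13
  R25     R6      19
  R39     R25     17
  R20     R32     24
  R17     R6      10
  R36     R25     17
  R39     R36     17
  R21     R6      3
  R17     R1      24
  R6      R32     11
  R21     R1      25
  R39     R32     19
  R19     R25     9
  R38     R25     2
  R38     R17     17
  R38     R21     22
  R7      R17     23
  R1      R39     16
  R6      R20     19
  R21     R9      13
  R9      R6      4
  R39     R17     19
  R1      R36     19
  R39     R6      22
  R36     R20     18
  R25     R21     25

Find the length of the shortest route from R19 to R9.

Candidate routes:
R19–R39–R21–R6–R9: 5+11+3+4 = 23
R19–R39–R21–R9: 5+11+13 = 29
Cheapest is R19–R39–R21–R6–R9 at 23 hops' cost.

23 hops' cost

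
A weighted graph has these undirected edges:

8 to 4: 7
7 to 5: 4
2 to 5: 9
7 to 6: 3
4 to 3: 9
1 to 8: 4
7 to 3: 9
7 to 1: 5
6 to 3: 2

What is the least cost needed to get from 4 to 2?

Shortest distances from 4:
4: 0
8: 7  (via 4)
3: 9  (via 4)
1: 11  (via 8)
6: 11  (via 3)
7: 14  (via 6)
5: 18  (via 7)
2: 27  (via 5)
Shortest route: 4 → 3 → 6 → 7 → 5 → 2 = 27.

27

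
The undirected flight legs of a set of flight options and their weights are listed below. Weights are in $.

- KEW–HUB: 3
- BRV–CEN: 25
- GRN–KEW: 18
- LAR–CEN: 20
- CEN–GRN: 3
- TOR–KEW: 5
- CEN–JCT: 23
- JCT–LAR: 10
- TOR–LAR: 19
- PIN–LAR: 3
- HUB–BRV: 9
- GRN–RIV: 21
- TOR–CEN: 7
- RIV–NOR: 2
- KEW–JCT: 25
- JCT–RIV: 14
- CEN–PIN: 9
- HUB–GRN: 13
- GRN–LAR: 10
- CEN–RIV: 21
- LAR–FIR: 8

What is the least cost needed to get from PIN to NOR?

Settle nodes by increasing distance from PIN:
PIN: 0
LAR: 3  (via PIN)
CEN: 9  (via PIN)
FIR: 11  (via LAR)
GRN: 12  (via CEN)
JCT: 13  (via LAR)
TOR: 16  (via CEN)
KEW: 21  (via TOR)
HUB: 24  (via KEW)
RIV: 27  (via JCT)
NOR: 29  (via RIV)
Shortest route: PIN → LAR → JCT → RIV → NOR = $29.

$29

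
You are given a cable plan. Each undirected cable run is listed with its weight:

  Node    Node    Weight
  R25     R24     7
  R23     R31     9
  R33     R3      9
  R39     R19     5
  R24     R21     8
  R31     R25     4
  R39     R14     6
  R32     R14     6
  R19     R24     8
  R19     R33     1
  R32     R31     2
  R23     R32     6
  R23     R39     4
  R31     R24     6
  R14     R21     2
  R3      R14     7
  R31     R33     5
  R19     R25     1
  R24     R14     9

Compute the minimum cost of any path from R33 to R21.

14

Settle nodes by increasing distance from R33:
R33: 0
R19: 1  (via R33)
R25: 2  (via R19)
R31: 5  (via R33)
R39: 6  (via R19)
R32: 7  (via R31)
R3: 9  (via R33)
R24: 9  (via R19)
R23: 10  (via R39)
R14: 12  (via R39)
R21: 14  (via R14)
Shortest route: R33–R19–R39–R14–R21 = 14.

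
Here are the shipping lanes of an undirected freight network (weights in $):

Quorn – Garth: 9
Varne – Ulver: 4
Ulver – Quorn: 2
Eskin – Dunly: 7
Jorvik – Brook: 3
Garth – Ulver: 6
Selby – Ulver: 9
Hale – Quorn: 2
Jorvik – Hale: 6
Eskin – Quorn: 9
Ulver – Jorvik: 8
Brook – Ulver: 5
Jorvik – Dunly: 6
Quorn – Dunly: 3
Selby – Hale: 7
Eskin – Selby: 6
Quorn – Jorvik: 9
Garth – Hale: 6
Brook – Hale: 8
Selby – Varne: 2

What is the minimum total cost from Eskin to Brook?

$16

Shortest distances from Eskin:
Eskin: 0
Selby: 6  (via Eskin)
Dunly: 7  (via Eskin)
Varne: 8  (via Selby)
Quorn: 9  (via Eskin)
Ulver: 11  (via Quorn)
Hale: 11  (via Quorn)
Jorvik: 13  (via Dunly)
Brook: 16  (via Ulver)
Shortest route: Eskin–Quorn–Ulver–Brook = $16.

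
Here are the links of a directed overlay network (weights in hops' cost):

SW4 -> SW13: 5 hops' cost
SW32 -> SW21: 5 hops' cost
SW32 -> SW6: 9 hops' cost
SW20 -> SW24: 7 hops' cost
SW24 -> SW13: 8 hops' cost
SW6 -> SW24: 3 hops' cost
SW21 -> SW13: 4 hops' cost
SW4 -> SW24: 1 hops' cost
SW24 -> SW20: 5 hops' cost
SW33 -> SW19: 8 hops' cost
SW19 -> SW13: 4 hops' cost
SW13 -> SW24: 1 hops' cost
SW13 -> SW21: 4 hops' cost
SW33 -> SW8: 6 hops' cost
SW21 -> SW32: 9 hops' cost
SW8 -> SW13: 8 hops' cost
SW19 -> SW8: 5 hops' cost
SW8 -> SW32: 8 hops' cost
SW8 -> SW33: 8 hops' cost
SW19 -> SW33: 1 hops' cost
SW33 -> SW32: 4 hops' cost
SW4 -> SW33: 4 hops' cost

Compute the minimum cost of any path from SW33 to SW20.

Shortest distances from SW33:
SW33: 0
SW32: 4  (via SW33)
SW8: 6  (via SW33)
SW19: 8  (via SW33)
SW21: 9  (via SW32)
SW13: 12  (via SW19)
SW6: 13  (via SW32)
SW24: 13  (via SW13)
SW20: 18  (via SW24)
Shortest route: SW33–SW19–SW13–SW24–SW20 = 18 hops' cost.

18 hops' cost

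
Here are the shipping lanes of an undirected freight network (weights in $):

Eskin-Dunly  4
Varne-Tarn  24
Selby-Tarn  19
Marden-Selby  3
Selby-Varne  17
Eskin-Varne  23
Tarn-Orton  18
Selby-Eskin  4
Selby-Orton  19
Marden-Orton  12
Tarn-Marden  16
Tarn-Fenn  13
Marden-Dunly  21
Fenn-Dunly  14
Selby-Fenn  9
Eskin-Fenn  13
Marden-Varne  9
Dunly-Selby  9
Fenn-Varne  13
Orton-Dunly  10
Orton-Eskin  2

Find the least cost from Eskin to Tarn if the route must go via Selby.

$23

Best Eskin to Selby: Eskin–Selby costing 4
Shortest Selby→Tarn: Selby–Tarn = 19
Total via Selby: 4 + 19 = $23.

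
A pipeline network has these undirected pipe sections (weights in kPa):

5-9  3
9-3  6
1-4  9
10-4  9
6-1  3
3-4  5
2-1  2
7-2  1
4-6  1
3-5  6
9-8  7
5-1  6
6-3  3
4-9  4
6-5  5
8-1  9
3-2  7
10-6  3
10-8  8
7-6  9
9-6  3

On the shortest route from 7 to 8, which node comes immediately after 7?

2

Candidate routes:
7 → 2 → 1 → 8: 1+2+9 = 12
7 → 2 → 1 → 6 → 9 → 8: 1+2+3+3+7 = 16
7 → 2 → 1 → 6 → 10 → 8: 1+2+3+3+8 = 17
The minimum is 12 kPa via 7 → 2 → 1 → 8.
So from 7 the first move is to 2.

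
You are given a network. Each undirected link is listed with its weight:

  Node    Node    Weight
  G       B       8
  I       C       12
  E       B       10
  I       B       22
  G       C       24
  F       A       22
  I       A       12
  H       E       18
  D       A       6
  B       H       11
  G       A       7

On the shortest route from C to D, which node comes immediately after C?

Candidate routes:
C → G → A → D: 24+7+6 = 37
C → I → A → D: 12+12+6 = 30
Cheapest is C → I → A → D at 30.
So from C the first move is to I.

I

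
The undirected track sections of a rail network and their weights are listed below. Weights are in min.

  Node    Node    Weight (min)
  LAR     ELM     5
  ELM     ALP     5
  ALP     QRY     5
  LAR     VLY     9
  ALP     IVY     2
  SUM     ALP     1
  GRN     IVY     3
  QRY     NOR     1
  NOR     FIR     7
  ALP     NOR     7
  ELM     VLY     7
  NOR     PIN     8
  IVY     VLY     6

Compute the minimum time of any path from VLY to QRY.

Candidate routes:
VLY → ELM → ALP → NOR → QRY: 7+5+7+1 = 20
VLY → IVY → ALP → QRY: 6+2+5 = 13
VLY → IVY → ALP → NOR → QRY: 6+2+7+1 = 16
VLY → ELM → ALP → QRY: 7+5+5 = 17
Cheapest is VLY → IVY → ALP → QRY at 13 min.

13 min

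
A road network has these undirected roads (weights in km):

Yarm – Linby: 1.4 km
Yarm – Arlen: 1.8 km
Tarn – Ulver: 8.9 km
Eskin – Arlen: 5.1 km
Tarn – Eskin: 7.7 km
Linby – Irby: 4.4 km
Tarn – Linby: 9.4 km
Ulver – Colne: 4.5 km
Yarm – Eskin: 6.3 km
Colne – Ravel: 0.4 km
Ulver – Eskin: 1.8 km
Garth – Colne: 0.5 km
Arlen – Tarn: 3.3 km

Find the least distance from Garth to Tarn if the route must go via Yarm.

18.2 km

Best Garth to Yarm: Garth–Colne–Ulver–Eskin–Yarm costing 13.1
Shortest Yarm→Tarn: Yarm–Arlen–Tarn = 5.1
Total via Yarm: 13.1 + 5.1 = 18.2 km.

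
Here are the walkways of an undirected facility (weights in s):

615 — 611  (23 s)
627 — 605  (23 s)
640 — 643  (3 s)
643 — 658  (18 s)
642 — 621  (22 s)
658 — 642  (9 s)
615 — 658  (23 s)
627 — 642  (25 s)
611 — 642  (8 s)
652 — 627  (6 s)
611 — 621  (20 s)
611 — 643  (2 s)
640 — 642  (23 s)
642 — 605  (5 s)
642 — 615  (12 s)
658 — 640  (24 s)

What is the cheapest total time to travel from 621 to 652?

Compare a few routes:
621–611–642–605–627–652: 20+8+5+23+6 = 62
621–642–627–652: 22+25+6 = 53
621–611–642–627–652: 20+8+25+6 = 59
621–642–605–627–652: 22+5+23+6 = 56
Cheapest is 621–642–627–652 at 53 s.

53 s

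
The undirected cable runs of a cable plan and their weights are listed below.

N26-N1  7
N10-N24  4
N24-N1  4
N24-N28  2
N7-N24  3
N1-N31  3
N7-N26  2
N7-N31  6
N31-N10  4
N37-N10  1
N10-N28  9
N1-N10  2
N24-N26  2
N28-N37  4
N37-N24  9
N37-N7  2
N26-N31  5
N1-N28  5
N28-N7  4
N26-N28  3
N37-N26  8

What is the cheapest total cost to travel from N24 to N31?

7

Settle nodes by increasing distance from N24:
N24: 0
N28: 2  (via N24)
N26: 2  (via N24)
N7: 3  (via N24)
N10: 4  (via N24)
N1: 4  (via N24)
N37: 5  (via N7)
N31: 7  (via N26)
Shortest route: N24 → N26 → N31 = 7.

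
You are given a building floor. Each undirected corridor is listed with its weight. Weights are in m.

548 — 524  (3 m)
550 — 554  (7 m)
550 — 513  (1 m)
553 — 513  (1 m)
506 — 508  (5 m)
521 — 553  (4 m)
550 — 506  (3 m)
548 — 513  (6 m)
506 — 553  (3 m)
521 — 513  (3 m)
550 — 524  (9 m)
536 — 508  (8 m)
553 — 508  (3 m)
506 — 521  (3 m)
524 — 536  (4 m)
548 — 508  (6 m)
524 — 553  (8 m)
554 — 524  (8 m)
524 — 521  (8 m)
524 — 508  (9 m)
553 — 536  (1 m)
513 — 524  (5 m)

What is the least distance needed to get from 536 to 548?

7 m

Running Dijkstra from 536:
536: 0
553: 1  (via 536)
513: 2  (via 553)
550: 3  (via 513)
506: 4  (via 553)
508: 4  (via 553)
524: 4  (via 536)
521: 5  (via 553)
548: 7  (via 524)
Shortest route: 536 → 524 → 548 = 7 m.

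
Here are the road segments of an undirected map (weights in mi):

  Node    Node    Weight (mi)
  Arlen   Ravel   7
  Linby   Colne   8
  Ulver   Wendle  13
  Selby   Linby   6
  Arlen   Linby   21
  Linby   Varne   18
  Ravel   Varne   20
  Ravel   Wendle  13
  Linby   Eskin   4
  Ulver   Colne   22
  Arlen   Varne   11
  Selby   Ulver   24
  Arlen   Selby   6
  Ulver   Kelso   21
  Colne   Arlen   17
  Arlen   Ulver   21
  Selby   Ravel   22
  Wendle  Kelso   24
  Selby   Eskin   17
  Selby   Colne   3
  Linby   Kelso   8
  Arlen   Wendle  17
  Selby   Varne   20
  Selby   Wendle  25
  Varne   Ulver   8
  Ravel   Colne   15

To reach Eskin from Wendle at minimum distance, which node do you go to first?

Arlen

Compare a few routes:
Wendle → Arlen → Selby → Linby → Eskin: 17+6+6+4 = 33
Wendle → Selby → Linby → Eskin: 25+6+4 = 35
Cheapest is Wendle → Arlen → Selby → Linby → Eskin at 33 mi.
So from Wendle the first move is to Arlen.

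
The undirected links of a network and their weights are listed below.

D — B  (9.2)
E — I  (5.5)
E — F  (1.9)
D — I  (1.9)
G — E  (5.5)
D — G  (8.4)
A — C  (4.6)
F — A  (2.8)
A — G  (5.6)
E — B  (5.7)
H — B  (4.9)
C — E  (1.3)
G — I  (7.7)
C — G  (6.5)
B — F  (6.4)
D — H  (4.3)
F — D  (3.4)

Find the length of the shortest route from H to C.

Enumerating some paths:
H → B → F → E → C: 4.9+6.4+1.9+1.3 = 14.5
H → D → I → E → C: 4.3+1.9+5.5+1.3 = 13
H → B → E → C: 4.9+5.7+1.3 = 11.9
H → D → F → E → C: 4.3+3.4+1.9+1.3 = 10.9
The minimum is 10.9 via H → D → F → E → C.

10.9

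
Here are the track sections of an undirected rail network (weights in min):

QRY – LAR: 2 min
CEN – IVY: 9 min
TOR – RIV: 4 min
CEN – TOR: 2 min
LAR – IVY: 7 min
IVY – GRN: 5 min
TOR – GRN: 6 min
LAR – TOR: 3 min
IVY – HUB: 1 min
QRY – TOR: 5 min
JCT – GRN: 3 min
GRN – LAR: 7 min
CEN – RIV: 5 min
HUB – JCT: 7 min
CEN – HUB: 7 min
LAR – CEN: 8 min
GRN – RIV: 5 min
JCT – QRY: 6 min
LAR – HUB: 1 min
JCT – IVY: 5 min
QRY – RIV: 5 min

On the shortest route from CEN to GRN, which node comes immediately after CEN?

TOR

Compare a few routes:
CEN → TOR → LAR → HUB → IVY → GRN: 2+3+1+1+5 = 12
CEN → TOR → GRN: 2+6 = 8
CEN → TOR → RIV → GRN: 2+4+5 = 11
CEN → RIV → GRN: 5+5 = 10
The minimum is 8 min via CEN → TOR → GRN.
So from CEN the first move is to TOR.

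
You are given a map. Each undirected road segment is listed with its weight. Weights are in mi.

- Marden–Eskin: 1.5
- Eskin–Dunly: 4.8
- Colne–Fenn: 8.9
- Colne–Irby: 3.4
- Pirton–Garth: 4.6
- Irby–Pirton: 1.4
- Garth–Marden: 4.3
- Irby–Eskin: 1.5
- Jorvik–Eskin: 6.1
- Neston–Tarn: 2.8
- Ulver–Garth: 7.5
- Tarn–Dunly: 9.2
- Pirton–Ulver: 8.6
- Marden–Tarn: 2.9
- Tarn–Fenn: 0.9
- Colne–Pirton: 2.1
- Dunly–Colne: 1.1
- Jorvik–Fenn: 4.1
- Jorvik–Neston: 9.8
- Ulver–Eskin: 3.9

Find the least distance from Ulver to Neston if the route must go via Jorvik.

Best Ulver to Jorvik: Ulver → Eskin → Jorvik costing 10
Shortest Jorvik→Neston: Jorvik → Fenn → Tarn → Neston = 7.8
Total via Jorvik: 10 + 7.8 = 17.8 mi.

17.8 mi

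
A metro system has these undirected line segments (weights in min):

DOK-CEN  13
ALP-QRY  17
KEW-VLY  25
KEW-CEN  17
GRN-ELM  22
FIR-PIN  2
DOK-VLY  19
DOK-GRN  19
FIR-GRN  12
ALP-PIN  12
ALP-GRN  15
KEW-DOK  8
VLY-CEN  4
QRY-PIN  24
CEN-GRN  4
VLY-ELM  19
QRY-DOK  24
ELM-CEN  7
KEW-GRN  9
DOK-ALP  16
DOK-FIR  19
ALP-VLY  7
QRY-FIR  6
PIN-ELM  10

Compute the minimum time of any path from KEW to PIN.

23 min

Candidate routes:
KEW → GRN → CEN → ELM → PIN: 9+4+7+10 = 30
KEW → GRN → FIR → PIN: 9+12+2 = 23
KEW → DOK → FIR → PIN: 8+19+2 = 29
Cheapest is KEW → GRN → FIR → PIN at 23 min.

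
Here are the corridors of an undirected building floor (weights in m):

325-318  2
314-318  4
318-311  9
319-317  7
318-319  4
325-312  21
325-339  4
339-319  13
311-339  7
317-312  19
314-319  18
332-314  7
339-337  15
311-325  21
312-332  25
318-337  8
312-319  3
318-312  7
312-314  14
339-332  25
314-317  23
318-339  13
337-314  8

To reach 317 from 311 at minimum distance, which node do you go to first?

318

Candidate routes:
311 → 339 → 325 → 318 → 319 → 317: 7+4+2+4+7 = 24
311 → 318 → 319 → 317: 9+4+7 = 20
The minimum is 20 m via 311 → 318 → 319 → 317.
So from 311 the first move is to 318.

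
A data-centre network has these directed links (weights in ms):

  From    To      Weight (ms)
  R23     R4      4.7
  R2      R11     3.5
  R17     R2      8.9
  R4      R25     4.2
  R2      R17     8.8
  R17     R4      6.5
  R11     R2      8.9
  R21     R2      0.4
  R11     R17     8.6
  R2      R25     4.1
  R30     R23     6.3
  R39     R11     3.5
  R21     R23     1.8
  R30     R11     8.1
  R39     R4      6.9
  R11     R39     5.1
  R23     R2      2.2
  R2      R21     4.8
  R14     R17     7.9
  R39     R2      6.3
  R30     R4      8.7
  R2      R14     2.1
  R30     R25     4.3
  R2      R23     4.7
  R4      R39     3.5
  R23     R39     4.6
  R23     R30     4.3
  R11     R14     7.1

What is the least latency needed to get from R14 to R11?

20.3 ms

Candidate routes:
R14 - R17 - R2 - R11: 7.9+8.9+3.5 = 20.3
R14 - R17 - R4 - R39 - R11: 7.9+6.5+3.5+3.5 = 21.4
R14 - R17 - R4 - R39 - R2 - R11: 7.9+6.5+3.5+6.3+3.5 = 27.7
The minimum is 20.3 ms via R14 - R17 - R2 - R11.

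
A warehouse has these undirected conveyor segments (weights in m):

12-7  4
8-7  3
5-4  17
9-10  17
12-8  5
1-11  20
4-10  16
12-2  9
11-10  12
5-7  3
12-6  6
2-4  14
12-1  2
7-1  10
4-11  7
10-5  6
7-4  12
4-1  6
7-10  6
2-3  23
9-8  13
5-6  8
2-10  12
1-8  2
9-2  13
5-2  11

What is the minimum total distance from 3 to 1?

Settle nodes by increasing distance from 3:
3: 0
2: 23  (via 3)
12: 32  (via 2)
1: 34  (via 12)
Shortest route: 3 → 2 → 12 → 1 = 34 m.

34 m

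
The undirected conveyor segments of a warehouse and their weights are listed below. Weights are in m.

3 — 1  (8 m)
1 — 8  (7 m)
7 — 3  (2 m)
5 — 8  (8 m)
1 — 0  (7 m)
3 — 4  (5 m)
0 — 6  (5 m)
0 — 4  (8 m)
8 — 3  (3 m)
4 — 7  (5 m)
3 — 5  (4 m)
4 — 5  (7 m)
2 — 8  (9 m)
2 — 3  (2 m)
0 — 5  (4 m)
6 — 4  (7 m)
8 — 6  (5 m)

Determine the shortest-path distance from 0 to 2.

Running Dijkstra from 0:
0: 0
5: 4  (via 0)
6: 5  (via 0)
1: 7  (via 0)
3: 8  (via 5)
4: 8  (via 0)
2: 10  (via 3)
Shortest route: 0–5–3–2 = 10 m.

10 m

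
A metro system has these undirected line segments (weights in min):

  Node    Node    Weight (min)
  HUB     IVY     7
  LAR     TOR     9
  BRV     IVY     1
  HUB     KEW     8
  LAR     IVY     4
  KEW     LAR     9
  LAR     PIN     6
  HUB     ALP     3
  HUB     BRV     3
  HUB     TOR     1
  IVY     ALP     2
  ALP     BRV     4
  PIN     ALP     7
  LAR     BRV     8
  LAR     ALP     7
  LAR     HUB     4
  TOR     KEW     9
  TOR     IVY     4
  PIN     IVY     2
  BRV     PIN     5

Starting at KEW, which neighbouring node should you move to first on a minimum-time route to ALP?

Compare a few routes:
KEW–TOR–HUB–ALP: 9+1+3 = 13
KEW–HUB–ALP: 8+3 = 11
Cheapest is KEW–HUB–ALP at 11 min.
So from KEW the first move is to HUB.

HUB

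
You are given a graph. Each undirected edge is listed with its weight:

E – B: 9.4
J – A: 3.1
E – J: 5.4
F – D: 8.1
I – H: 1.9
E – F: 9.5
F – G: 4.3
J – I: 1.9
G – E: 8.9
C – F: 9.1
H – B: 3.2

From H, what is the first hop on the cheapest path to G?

Candidate routes:
H → I → J → E → G: 1.9+1.9+5.4+8.9 = 18.1
H → B → E → G: 3.2+9.4+8.9 = 21.5
Cheapest is H → I → J → E → G at 18.1.
So from H the first move is to I.

I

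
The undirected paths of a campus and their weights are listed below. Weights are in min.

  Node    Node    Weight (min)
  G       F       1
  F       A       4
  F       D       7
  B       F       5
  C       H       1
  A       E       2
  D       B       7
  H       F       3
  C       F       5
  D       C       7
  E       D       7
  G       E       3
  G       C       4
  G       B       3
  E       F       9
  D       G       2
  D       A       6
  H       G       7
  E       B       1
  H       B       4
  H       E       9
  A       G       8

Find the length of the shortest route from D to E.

Settle nodes by increasing distance from D:
D: 0
G: 2  (via D)
F: 3  (via G)
B: 5  (via G)
E: 5  (via G)
Shortest route: D–G–E = 5 min.

5 min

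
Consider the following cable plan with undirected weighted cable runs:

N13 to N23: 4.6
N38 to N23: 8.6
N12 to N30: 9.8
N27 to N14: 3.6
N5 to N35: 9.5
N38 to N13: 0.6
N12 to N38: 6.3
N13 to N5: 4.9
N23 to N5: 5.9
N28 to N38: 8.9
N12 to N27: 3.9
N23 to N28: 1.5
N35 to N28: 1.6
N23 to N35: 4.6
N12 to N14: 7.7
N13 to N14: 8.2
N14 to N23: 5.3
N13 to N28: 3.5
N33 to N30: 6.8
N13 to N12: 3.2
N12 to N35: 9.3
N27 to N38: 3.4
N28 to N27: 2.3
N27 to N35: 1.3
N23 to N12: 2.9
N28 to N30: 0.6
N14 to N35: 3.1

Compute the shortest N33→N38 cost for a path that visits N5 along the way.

20.3

Best N33 to N5: N33 → N30 → N28 → N23 → N5 costing 14.8
Best N5 to N38: N5 → N13 → N38 costing 5.5
Total via N5: 14.8 + 5.5 = 20.3.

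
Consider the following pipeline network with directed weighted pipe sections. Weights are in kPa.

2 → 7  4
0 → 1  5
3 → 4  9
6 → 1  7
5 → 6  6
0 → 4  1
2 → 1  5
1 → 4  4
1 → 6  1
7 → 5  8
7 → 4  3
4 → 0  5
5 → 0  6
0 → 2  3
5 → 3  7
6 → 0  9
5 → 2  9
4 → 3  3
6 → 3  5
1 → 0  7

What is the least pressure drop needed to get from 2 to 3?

Enumerating some paths:
2–1–4–3: 5+4+3 = 12
2–1–6–3: 5+1+5 = 11
2–7–4–3: 4+3+3 = 10
The minimum is 10 kPa via 2–7–4–3.

10 kPa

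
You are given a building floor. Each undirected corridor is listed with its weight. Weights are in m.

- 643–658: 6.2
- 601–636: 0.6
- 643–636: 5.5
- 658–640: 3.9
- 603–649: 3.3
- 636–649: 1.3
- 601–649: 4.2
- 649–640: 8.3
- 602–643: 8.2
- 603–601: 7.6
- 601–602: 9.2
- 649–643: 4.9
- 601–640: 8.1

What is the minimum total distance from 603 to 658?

14.4 m

Running Dijkstra from 603:
603: 0
649: 3.3  (via 603)
636: 4.6  (via 649)
601: 5.2  (via 636)
643: 8.2  (via 649)
640: 11.6  (via 649)
602: 14.4  (via 601)
658: 14.4  (via 643)
Shortest route: 603–649–643–658 = 14.4 m.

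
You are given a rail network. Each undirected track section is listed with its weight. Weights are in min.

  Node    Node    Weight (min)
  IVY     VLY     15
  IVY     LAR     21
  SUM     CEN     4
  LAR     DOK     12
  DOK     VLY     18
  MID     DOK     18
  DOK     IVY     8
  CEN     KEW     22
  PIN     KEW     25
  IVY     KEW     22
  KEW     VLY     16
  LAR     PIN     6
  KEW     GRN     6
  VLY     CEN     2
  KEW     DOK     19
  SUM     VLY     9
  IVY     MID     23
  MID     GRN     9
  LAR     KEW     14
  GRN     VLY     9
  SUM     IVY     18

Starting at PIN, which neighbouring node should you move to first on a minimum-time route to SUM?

LAR

Enumerating some paths:
PIN → LAR → KEW → GRN → VLY → CEN → SUM: 6+14+6+9+2+4 = 41
PIN → LAR → DOK → VLY → CEN → SUM: 6+12+18+2+4 = 42
PIN → LAR → KEW → VLY → CEN → SUM: 6+14+16+2+4 = 42
The minimum is 41 min via PIN → LAR → KEW → GRN → VLY → CEN → SUM.
So from PIN the first move is to LAR.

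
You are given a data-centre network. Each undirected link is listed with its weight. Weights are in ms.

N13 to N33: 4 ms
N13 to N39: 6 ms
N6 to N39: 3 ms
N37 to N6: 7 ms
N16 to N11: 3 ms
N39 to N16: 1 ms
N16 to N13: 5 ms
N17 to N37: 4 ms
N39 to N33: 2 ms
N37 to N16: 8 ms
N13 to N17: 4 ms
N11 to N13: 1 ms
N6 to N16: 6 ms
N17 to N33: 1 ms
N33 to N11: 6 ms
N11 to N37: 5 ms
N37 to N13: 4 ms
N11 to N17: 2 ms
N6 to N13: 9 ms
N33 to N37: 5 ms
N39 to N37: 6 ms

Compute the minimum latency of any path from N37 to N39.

6 ms

Candidate routes:
N37 → N39: 6 = 6
N37 → N17 → N33 → N39: 4+1+2 = 7
Cheapest is N37 → N39 at 6 ms.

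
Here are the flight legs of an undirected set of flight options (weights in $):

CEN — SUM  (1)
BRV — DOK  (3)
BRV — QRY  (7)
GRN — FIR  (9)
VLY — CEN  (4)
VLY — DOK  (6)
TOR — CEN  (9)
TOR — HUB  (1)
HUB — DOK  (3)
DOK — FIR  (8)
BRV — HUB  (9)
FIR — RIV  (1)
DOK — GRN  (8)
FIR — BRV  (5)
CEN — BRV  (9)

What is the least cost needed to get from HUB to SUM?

$11

Running Dijkstra from HUB:
HUB: 0
TOR: 1  (via HUB)
DOK: 3  (via HUB)
BRV: 6  (via DOK)
VLY: 9  (via DOK)
CEN: 10  (via TOR)
GRN: 11  (via DOK)
SUM: 11  (via CEN)
Shortest route: HUB–TOR–CEN–SUM = $11.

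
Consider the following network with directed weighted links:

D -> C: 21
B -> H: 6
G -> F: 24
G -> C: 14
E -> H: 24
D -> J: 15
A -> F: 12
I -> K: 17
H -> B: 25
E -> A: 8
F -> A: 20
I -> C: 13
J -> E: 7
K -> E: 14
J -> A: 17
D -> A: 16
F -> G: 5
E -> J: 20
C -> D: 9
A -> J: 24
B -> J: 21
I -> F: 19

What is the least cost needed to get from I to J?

37

Candidate routes:
I–K–E–J: 17+14+20 = 51
I–C–D–J: 13+9+15 = 37
Cheapest is I–C–D–J at 37.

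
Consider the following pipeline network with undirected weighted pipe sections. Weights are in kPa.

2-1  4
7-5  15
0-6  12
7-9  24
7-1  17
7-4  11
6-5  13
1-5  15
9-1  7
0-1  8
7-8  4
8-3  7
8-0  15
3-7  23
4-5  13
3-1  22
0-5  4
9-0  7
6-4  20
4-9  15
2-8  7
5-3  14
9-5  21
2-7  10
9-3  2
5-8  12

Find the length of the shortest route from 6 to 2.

24 kPa

Candidate routes:
6 → 0 → 1 → 2: 12+8+4 = 24
6 → 5 → 0 → 1 → 2: 13+4+8+4 = 29
The minimum is 24 kPa via 6 → 0 → 1 → 2.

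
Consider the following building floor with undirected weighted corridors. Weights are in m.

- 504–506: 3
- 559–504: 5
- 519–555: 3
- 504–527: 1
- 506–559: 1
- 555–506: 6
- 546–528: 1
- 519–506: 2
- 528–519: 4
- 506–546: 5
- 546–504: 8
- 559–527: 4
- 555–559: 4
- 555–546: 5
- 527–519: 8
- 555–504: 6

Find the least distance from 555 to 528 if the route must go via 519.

Shortest 555→519: 555–519 = 3
Best 519 to 528: 519–528 costing 4
Total via 519: 3 + 4 = 7 m.

7 m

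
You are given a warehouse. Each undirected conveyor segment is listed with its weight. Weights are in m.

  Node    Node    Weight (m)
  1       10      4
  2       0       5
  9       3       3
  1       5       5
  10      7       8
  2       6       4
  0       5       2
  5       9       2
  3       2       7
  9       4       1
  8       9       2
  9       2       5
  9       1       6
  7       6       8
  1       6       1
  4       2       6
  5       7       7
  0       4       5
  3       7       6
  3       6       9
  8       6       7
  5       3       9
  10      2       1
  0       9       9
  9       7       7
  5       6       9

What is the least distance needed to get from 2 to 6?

Running Dijkstra from 2:
2: 0
10: 1  (via 2)
6: 4  (via 2)
Shortest route: 2–6 = 4 m.

4 m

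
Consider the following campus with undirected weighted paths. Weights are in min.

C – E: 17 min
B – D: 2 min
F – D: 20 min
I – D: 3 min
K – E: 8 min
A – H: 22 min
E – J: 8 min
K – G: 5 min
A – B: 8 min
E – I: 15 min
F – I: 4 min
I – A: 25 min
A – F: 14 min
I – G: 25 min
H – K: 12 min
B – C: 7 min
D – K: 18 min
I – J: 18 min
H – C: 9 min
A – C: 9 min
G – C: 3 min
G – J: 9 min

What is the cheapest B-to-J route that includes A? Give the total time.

29 min

Shortest B→A: B → A = 8
Best A to J: A → C → G → J costing 21
Total via A: 8 + 21 = 29 min.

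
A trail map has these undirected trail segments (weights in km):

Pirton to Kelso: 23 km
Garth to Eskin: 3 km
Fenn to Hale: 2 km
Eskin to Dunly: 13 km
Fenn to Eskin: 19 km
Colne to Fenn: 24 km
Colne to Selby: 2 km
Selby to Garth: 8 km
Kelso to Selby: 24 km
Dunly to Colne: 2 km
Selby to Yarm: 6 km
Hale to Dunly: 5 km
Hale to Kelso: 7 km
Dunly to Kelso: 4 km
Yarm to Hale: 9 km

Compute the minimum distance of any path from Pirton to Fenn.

Enumerating some paths:
Pirton - Kelso - Hale - Fenn: 23+7+2 = 32
Pirton - Kelso - Dunly - Hale - Fenn: 23+4+5+2 = 34
The minimum is 32 km via Pirton - Kelso - Hale - Fenn.

32 km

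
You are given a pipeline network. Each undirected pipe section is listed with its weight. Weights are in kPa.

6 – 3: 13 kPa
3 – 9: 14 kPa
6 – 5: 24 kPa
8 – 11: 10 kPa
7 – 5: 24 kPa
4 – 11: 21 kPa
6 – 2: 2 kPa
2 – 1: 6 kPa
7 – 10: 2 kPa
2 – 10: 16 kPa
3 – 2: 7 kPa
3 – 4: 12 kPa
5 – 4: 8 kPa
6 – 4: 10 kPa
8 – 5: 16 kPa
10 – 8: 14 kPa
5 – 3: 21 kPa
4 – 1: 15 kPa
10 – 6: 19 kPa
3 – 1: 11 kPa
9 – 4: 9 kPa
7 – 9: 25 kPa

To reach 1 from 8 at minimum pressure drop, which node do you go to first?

10

Candidate routes:
8 - 10 - 2 - 1: 14+16+6 = 36
8 - 10 - 6 - 2 - 1: 14+19+2+6 = 41
8 - 5 - 4 - 1: 16+8+15 = 39
The minimum is 36 kPa via 8 - 10 - 2 - 1.
So from 8 the first move is to 10.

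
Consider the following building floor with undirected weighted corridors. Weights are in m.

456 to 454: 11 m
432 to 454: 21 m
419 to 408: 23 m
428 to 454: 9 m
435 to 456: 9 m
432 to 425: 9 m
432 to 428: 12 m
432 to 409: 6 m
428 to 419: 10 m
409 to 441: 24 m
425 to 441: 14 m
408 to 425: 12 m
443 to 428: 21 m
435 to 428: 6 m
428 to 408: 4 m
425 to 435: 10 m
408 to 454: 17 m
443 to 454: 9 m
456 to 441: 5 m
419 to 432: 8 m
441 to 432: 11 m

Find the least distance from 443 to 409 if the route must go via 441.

42 m

Best 443 to 441: 443 → 454 → 456 → 441 costing 25
Shortest 441→409: 441 → 432 → 409 = 17
Total via 441: 25 + 17 = 42 m.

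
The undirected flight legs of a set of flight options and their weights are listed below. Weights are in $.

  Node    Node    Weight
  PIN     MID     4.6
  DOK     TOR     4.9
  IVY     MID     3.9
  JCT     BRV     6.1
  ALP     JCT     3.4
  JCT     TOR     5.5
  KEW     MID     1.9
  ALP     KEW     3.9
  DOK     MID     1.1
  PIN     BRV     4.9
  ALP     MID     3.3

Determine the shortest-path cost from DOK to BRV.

Compare a few routes:
DOK - MID - ALP - JCT - BRV: 1.1+3.3+3.4+6.1 = 13.9
DOK - TOR - JCT - BRV: 4.9+5.5+6.1 = 16.5
DOK - MID - PIN - BRV: 1.1+4.6+4.9 = 10.6
DOK - MID - KEW - ALP - JCT - BRV: 1.1+1.9+3.9+3.4+6.1 = 16.4
Cheapest is DOK - MID - PIN - BRV at $10.6.

$10.6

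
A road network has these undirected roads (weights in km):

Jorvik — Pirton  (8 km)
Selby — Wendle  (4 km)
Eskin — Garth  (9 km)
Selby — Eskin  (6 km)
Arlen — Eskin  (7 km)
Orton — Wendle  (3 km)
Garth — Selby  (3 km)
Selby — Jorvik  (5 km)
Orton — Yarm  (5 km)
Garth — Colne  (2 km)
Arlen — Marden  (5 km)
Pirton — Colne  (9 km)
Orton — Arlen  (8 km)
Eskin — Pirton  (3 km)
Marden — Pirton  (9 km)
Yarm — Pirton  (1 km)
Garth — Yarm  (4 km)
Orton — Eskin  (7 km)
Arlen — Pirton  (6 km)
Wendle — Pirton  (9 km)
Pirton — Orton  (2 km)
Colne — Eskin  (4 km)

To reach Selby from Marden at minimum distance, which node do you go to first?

Compare a few routes:
Marden - Pirton - Yarm - Garth - Selby: 9+1+4+3 = 17
Marden - Arlen - Eskin - Selby: 5+7+6 = 18
The minimum is 17 km via Marden - Pirton - Yarm - Garth - Selby.
So from Marden the first move is to Pirton.

Pirton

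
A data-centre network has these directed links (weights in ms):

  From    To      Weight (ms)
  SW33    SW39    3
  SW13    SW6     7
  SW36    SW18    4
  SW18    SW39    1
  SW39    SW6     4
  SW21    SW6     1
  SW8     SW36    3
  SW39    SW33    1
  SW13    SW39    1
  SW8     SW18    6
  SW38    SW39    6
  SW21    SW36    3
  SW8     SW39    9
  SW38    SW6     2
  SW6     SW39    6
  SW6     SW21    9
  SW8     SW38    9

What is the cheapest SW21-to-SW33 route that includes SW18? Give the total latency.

Best SW21 to SW18: SW21 → SW36 → SW18 costing 7
Best SW18 to SW33: SW18 → SW39 → SW33 costing 2
Total via SW18: 7 + 2 = 9 ms.

9 ms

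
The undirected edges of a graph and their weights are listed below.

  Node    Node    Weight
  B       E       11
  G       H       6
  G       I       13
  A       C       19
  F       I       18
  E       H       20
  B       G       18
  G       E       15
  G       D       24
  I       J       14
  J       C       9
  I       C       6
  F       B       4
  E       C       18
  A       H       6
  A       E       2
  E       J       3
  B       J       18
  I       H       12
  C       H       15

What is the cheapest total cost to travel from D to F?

46

Candidate routes:
D → G → B → F: 24+18+4 = 46
D → G → H → A → E → B → F: 24+6+6+2+11+4 = 53
Cheapest is D → G → B → F at 46.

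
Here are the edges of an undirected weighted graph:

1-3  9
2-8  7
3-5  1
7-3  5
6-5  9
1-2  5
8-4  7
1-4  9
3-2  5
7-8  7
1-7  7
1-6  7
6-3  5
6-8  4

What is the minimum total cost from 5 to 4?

Candidate routes:
5 - 6 - 8 - 4: 9+4+7 = 20
5 - 3 - 2 - 8 - 4: 1+5+7+7 = 20
5 - 3 - 1 - 4: 1+9+9 = 19
5 - 3 - 6 - 8 - 4: 1+5+4+7 = 17
The minimum is 17 via 5 - 3 - 6 - 8 - 4.

17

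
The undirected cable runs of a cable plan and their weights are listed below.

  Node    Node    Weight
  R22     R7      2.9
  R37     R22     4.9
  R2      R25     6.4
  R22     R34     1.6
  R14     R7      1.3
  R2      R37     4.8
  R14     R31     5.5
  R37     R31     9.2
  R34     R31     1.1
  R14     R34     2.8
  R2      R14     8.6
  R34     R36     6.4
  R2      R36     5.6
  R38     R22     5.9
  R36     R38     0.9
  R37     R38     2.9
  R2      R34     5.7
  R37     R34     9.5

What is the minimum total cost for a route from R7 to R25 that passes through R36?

Best R7 to R36: R7–R22–R38–R36 costing 9.7
Best R36 to R25: R36–R2–R25 costing 12
Total via R36: 9.7 + 12 = 21.7.

21.7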